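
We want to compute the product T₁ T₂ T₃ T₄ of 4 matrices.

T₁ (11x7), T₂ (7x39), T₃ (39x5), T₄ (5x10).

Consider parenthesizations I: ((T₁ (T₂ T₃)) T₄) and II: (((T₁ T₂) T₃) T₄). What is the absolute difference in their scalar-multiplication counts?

3398

Order I = ((T₁ (T₂ T₃)) T₄): (T₂ T₃): 7×39 by 39×5 → 7×5, cost 7·39·5 = 1365; (T₁ (T₂ T₃)): 11×7 by 7×5 → 11×5, cost 11·7·5 = 385; cumulative 1750; ((T₁ (T₂ T₃)) T₄): 11×5 by 5×10 → 11×10, cost 11·5·10 = 550; cumulative 2300. Total 2300.
Order II = (((T₁ T₂) T₃) T₄): (T₁ T₂): 11×7 by 7×39 → 11×39, cost 11·7·39 = 3003; ((T₁ T₂) T₃): 11×39 by 39×5 → 11×5, cost 11·39·5 = 2145; cumulative 5148; (((T₁ T₂) T₃) T₄): 11×5 by 5×10 → 11×10, cost 11·5·10 = 550; cumulative 5698. Total 5698.
Difference: |2300 − 5698| = 3398.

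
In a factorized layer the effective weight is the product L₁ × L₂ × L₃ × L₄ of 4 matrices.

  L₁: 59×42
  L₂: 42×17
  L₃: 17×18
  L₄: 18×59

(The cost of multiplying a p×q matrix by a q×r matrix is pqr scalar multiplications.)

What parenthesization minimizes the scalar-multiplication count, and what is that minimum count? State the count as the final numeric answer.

119357

Adjacent pairs: L₁L₂ = 59·42·17 = 42126; L₂L₃ = 42·17·18 = 12852; L₃L₄ = 17·18·59 = 18054.
Length 3: L₁..L₃: k=1: 0+12852+59·42·18=57456; k=2: 42126+0+59·17·18=60180 → min 57456 | L₂..L₄: k=2: 0+18054+42·17·59=60180; k=3: 12852+0+42·18·59=57456 → min 57456.
Length 4: L₁..L₄: k=1: 0+57456+59·42·59=203658; k=2: 42126+18054+59·17·59=119357; k=3: 57456+0+59·18·59=120114 → min 119357.
Optimal parenthesization: ((L₁ × L₂) × (L₃ × L₄)) with cost 119357.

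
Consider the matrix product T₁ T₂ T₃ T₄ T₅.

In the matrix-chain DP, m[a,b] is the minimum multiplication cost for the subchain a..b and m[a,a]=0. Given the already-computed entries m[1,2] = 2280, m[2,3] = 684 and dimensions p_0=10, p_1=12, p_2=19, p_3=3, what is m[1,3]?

1044

m[1,3] = min over k∈[1,2] of m[1,k]+m[k+1,3]+p_{0}·p_k·p_{3}.
k=1: 0 + 684 + 10·12·3 = 1044; k=2: 2280 + 0 + 10·19·3 = 2850.
Minimum: 1044 at k=1.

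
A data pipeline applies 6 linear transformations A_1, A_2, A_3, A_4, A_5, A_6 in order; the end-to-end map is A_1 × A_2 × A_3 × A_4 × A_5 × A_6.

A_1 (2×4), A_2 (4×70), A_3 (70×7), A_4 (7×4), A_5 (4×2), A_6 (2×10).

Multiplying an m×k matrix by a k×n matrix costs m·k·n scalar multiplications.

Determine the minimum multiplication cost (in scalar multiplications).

1652

Adjacent pairs: A_1A_2 = 2·4·70 = 560; A_2A_3 = 4·70·7 = 1960; A_3A_4 = 70·7·4 = 1960; A_4A_5 = 7·4·2 = 56; A_5A_6 = 4·2·10 = 80.
Length 3: A_1..A_3: k=1: 0+1960+2·4·7=2016; k=2: 560+0+2·70·7=1540 → min 1540 | A_2..A_4: k=2: 0+1960+4·70·4=3080; k=3: 1960+0+4·7·4=2072 → min 2072 | A_3..A_5: k=3: 0+56+70·7·2=1036; k=4: 1960+0+70·4·2=2520 → min 1036 | A_4..A_6: k=4: 0+80+7·4·10=360; k=5: 56+0+7·2·10=196 → min 196.
Length 4: A_1..A_4: k=1: 0+2072+2·4·4=2104; k=2: 560+1960+2·70·4=3080; k=3: 1540+0+2·7·4=1596 → min 1596 | A_2..A_5: k=2: 0+1036+4·70·2=1596; k=3: 1960+56+4·7·2=2072; k=4: 2072+0+4·4·2=2104 → min 1596 | A_3..A_6: k=3: 0+196+70·7·10=5096; k=4: 1960+80+70·4·10=4840; k=5: 1036+0+70·2·10=2436 → min 2436.
Length 5: A_1..A_5: k=1: 0+1596+2·4·2=1612; k=2: 560+1036+2·70·2=1876; k=3: 1540+56+2·7·2=1624; k=4: 1596+0+2·4·2=1612 → min 1612 | A_2..A_6: k=2: 0+2436+4·70·10=5236; k=3: 1960+196+4·7·10=2436; k=4: 2072+80+4·4·10=2312; k=5: 1596+0+4·2·10=1676 → min 1676.
Length 6: A_1..A_6: k=1: 0+1676+2·4·10=1756; k=2: 560+2436+2·70·10=4396; k=3: 1540+196+2·7·10=1876; k=4: 1596+80+2·4·10=1756; k=5: 1612+0+2·2·10=1652 → min 1652.
Optimal order: ((A_1 × (A_2 × (A_3 × (A_4 × A_5)))) × A_6) with cost 1652.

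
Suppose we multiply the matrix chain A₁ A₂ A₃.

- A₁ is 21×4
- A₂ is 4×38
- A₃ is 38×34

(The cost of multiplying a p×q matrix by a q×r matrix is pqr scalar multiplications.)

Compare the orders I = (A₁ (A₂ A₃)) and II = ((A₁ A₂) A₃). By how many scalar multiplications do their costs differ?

22300

Order I = (A₁ (A₂ A₃)): (A₂ A₃): 4×38 by 38×34 → 4×34, cost 4·38·34 = 5168; (A₁ (A₂ A₃)): 21×4 by 4×34 → 21×34, cost 21·4·34 = 2856; cumulative 8024. Total 8024.
Order II = ((A₁ A₂) A₃): (A₁ A₂): 21×4 by 4×38 → 21×38, cost 21·4·38 = 3192; ((A₁ A₂) A₃): 21×38 by 38×34 → 21×34, cost 21·38·34 = 27132; cumulative 30324. Total 30324.
Difference: |8024 − 30324| = 22300.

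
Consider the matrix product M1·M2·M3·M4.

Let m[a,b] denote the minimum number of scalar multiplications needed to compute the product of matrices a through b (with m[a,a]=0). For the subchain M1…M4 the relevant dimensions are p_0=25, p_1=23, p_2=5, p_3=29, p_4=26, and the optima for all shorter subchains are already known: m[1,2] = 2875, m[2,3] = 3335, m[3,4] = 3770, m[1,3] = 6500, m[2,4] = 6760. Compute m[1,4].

9895

m[1,4] = min over k∈[1,3] of m[1,k]+m[k+1,4]+p_{0}·p_k·p_{4}.
k=1: 0 + 6760 + 25·23·26 = 21710; k=2: 2875 + 3770 + 25·5·26 = 9895; k=3: 6500 + 0 + 25·29·26 = 25350.
Minimum: 9895 at k=2.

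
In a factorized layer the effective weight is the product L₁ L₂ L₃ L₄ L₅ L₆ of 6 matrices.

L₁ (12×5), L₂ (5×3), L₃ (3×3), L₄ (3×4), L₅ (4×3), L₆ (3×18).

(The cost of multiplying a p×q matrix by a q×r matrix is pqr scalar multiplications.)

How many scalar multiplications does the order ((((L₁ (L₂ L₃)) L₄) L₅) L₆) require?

(L₂ L₃): 5×3 by 3×3 → 5×3, cost 5·3·3 = 45
(L₁ (L₂ L₃)): 12×5 by 5×3 → 12×3, cost 12·5·3 = 180; cumulative 225
((L₁ (L₂ L₃)) L₄): 12×3 by 3×4 → 12×4, cost 12·3·4 = 144; cumulative 369
(((L₁ (L₂ L₃)) L₄) L₅): 12×4 by 4×3 → 12×3, cost 12·4·3 = 144; cumulative 513
((((L₁ (L₂ L₃)) L₄) L₅) L₆): 12×3 by 3×18 → 12×18, cost 12·3·18 = 648; cumulative 1161
Total: 1161 scalar multiplications.

1161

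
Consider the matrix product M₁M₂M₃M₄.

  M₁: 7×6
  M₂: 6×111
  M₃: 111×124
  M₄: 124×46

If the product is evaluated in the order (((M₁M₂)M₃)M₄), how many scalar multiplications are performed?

(M₁M₂): 7×6 by 6×111 → 7×111, cost 7·6·111 = 4662
((M₁M₂)M₃): 7×111 by 111×124 → 7×124, cost 7·111·124 = 96348; cumulative 101010
(((M₁M₂)M₃)M₄): 7×124 by 124×46 → 7×46, cost 7·124·46 = 39928; cumulative 140938
Total: 140938 scalar multiplications.

140938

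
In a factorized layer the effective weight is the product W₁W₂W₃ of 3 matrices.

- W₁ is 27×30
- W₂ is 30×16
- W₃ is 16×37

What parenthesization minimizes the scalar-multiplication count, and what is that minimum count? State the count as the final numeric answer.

(W₁(W₂W₃)): cost 47730.
((W₁W₂)W₃): cost 28944.
Optimal: ((W₁W₂)W₃) with cost 28944.

28944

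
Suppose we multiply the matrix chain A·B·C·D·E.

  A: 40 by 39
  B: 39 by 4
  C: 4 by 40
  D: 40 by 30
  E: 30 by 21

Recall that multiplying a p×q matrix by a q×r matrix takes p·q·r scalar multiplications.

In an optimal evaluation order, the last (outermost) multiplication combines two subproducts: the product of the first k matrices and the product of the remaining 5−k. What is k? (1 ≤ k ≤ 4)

2

Adjacent pairs: AB = 40·39·4 = 6240; BC = 39·4·40 = 6240; CD = 4·40·30 = 4800; DE = 40·30·21 = 25200.
Length 3: A..C: k=1: 0+6240+40·39·40=68640; k=2: 6240+0+40·4·40=12640 → min 12640 | B..D: k=2: 0+4800+39·4·30=9480; k=3: 6240+0+39·40·30=53040 → min 9480 | C..E: k=3: 0+25200+4·40·21=28560; k=4: 4800+0+4·30·21=7320 → min 7320.
Length 4: A..D: k=1: 0+9480+40·39·30=56280; k=2: 6240+4800+40·4·30=15840; k=3: 12640+0+40·40·30=60640 → min 15840 | B..E: k=2: 0+7320+39·4·21=10596; k=3: 6240+25200+39·40·21=64200; k=4: 9480+0+39·30·21=34050 → min 10596.
Top-level splits: k=1: (A..A)·(B..E) → 0+10596+40·39·21 = 43356; k=2: (A..B)·(C..E) → 6240+7320+40·4·21 = 16920; k=3: (A..C)·(D..E) → 12640+25200+40·40·21 = 71440; k=4: (A..D)·(E..E) → 15840+0+40·30·21 = 41040.
Best split is after B, i.e. k = 2.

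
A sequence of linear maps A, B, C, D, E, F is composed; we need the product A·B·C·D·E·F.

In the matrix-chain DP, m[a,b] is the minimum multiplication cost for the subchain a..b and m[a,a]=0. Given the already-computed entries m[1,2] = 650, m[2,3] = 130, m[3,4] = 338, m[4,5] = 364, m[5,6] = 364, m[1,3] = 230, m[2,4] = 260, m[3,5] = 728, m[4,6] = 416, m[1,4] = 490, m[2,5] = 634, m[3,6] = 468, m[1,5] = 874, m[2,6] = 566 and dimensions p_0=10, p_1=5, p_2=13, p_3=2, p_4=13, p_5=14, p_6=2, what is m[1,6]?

666

m[1,6] = min over k∈[1,5] of m[1,k]+m[k+1,6]+p_{0}·p_k·p_{6}.
k=1: 0 + 566 + 10·5·2 = 666; k=2: 650 + 468 + 10·13·2 = 1378; k=3: 230 + 416 + 10·2·2 = 686; k=4: 490 + 364 + 10·13·2 = 1114; k=5: 874 + 0 + 10·14·2 = 1154.
Minimum: 666 at k=1.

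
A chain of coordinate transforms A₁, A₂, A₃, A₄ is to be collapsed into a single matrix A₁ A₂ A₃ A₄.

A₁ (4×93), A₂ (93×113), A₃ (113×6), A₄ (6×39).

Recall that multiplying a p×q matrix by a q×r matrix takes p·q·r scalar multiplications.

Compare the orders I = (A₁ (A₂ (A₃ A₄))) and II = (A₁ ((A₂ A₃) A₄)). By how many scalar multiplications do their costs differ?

Order I = (A₁ (A₂ (A₃ A₄))): (A₃ A₄): 113×6 by 6×39 → 113×39, cost 113·6·39 = 26442; (A₂ (A₃ A₄)): 93×113 by 113×39 → 93×39, cost 93·113·39 = 409851; cumulative 436293; (A₁ (A₂ (A₃ A₄))): 4×93 by 93×39 → 4×39, cost 4·93·39 = 14508; cumulative 450801. Total 450801.
Order II = (A₁ ((A₂ A₃) A₄)): (A₂ A₃): 93×113 by 113×6 → 93×6, cost 93·113·6 = 63054; ((A₂ A₃) A₄): 93×6 by 6×39 → 93×39, cost 93·6·39 = 21762; cumulative 84816; (A₁ ((A₂ A₃) A₄)): 4×93 by 93×39 → 4×39, cost 4·93·39 = 14508; cumulative 99324. Total 99324.
Difference: |450801 − 99324| = 351477.

351477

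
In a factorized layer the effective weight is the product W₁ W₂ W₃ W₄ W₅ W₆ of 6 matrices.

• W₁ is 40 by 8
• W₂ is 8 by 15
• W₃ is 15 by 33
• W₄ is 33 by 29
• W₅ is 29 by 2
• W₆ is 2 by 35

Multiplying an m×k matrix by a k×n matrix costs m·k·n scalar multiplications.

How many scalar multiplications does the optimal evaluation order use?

6584

Adjacent pairs: W₁W₂ = 40·8·15 = 4800; W₂W₃ = 8·15·33 = 3960; W₃W₄ = 15·33·29 = 14355; W₄W₅ = 33·29·2 = 1914; W₅W₆ = 29·2·35 = 2030.
Length 3: W₁..W₃: k=1: 0+3960+40·8·33=14520; k=2: 4800+0+40·15·33=24600 → min 14520 | W₂..W₄: k=2: 0+14355+8·15·29=17835; k=3: 3960+0+8·33·29=11616 → min 11616 | W₃..W₅: k=3: 0+1914+15·33·2=2904; k=4: 14355+0+15·29·2=15225 → min 2904 | W₄..W₆: k=4: 0+2030+33·29·35=35525; k=5: 1914+0+33·2·35=4224 → min 4224.
Length 4: W₁..W₄: k=1: 0+11616+40·8·29=20896; k=2: 4800+14355+40·15·29=36555; k=3: 14520+0+40·33·29=52800 → min 20896 | W₂..W₅: k=2: 0+2904+8·15·2=3144; k=3: 3960+1914+8·33·2=6402; k=4: 11616+0+8·29·2=12080 → min 3144 | W₃..W₆: k=3: 0+4224+15·33·35=21549; k=4: 14355+2030+15·29·35=31610; k=5: 2904+0+15·2·35=3954 → min 3954.
Length 5: W₁..W₅: k=1: 0+3144+40·8·2=3784; k=2: 4800+2904+40·15·2=8904; k=3: 14520+1914+40·33·2=19074; k=4: 20896+0+40·29·2=23216 → min 3784 | W₂..W₆: k=2: 0+3954+8·15·35=8154; k=3: 3960+4224+8·33·35=17424; k=4: 11616+2030+8·29·35=21766; k=5: 3144+0+8·2·35=3704 → min 3704.
Length 6: W₁..W₆: k=1: 0+3704+40·8·35=14904; k=2: 4800+3954+40·15·35=29754; k=3: 14520+4224+40·33·35=64944; k=4: 20896+2030+40·29·35=63526; k=5: 3784+0+40·2·35=6584 → min 6584.
Optimal order: ((W₁ (W₂ (W₃ (W₄ W₅)))) W₆) with cost 6584.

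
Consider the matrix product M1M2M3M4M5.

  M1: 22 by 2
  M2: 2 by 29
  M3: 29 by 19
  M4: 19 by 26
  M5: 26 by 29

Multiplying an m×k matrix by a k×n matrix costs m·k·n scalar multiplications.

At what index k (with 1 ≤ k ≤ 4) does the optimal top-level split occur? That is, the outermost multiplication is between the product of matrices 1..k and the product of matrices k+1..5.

1

Adjacent pairs: M1M2 = 22·2·29 = 1276; M2M3 = 2·29·19 = 1102; M3M4 = 29·19·26 = 14326; M4M5 = 19·26·29 = 14326.
Length 3: M1..M3: k=1: 0+1102+22·2·19=1938; k=2: 1276+0+22·29·19=13398 → min 1938 | M2..M4: k=2: 0+14326+2·29·26=15834; k=3: 1102+0+2·19·26=2090 → min 2090 | M3..M5: k=3: 0+14326+29·19·29=30305; k=4: 14326+0+29·26·29=36192 → min 30305.
Length 4: M1..M4: k=1: 0+2090+22·2·26=3234; k=2: 1276+14326+22·29·26=32190; k=3: 1938+0+22·19·26=12806 → min 3234 | M2..M5: k=2: 0+30305+2·29·29=31987; k=3: 1102+14326+2·19·29=16530; k=4: 2090+0+2·26·29=3598 → min 3598.
Top-level splits: k=1: (M1..M1)·(M2..M5) → 0+3598+22·2·29 = 4874; k=2: (M1..M2)·(M3..M5) → 1276+30305+22·29·29 = 50083; k=3: (M1..M3)·(M4..M5) → 1938+14326+22·19·29 = 28386; k=4: (M1..M4)·(M5..M5) → 3234+0+22·26·29 = 19822.
Best split is after M1, i.e. k = 1.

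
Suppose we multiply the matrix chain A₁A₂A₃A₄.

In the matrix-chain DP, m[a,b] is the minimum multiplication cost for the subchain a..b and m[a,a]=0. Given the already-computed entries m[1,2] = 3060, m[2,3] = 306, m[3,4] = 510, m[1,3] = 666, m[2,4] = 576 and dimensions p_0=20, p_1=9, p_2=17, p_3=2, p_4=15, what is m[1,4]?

1266

m[1,4] = min over k∈[1,3] of m[1,k]+m[k+1,4]+p_{0}·p_k·p_{4}.
k=1: 0 + 576 + 20·9·15 = 3276; k=2: 3060 + 510 + 20·17·15 = 8670; k=3: 666 + 0 + 20·2·15 = 1266.
Minimum: 1266 at k=3.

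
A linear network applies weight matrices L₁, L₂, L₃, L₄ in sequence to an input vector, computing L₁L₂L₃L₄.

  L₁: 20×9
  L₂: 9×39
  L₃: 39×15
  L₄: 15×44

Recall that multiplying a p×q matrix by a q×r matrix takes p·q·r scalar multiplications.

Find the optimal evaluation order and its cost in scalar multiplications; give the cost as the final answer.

19125

Adjacent pairs: L₁L₂ = 20·9·39 = 7020; L₂L₃ = 9·39·15 = 5265; L₃L₄ = 39·15·44 = 25740.
Length 3: L₁..L₃: k=1: 0+5265+20·9·15=7965; k=2: 7020+0+20·39·15=18720 → min 7965 | L₂..L₄: k=2: 0+25740+9·39·44=41184; k=3: 5265+0+9·15·44=11205 → min 11205.
Length 4: L₁..L₄: k=1: 0+11205+20·9·44=19125; k=2: 7020+25740+20·39·44=67080; k=3: 7965+0+20·15·44=21165 → min 19125.
Optimal parenthesization: (L₁((L₂L₃)L₄)) with cost 19125.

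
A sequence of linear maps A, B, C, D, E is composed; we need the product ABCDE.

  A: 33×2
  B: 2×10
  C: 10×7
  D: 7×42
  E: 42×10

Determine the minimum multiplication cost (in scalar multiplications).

Adjacent pairs: AB = 33·2·10 = 660; BC = 2·10·7 = 140; CD = 10·7·42 = 2940; DE = 7·42·10 = 2940.
Length 3: A..C: k=1: 0+140+33·2·7=602; k=2: 660+0+33·10·7=2970 → min 602 | B..D: k=2: 0+2940+2·10·42=3780; k=3: 140+0+2·7·42=728 → min 728 | C..E: k=3: 0+2940+10·7·10=3640; k=4: 2940+0+10·42·10=7140 → min 3640.
Length 4: A..D: k=1: 0+728+33·2·42=3500; k=2: 660+2940+33·10·42=17460; k=3: 602+0+33·7·42=10304 → min 3500 | B..E: k=2: 0+3640+2·10·10=3840; k=3: 140+2940+2·7·10=3220; k=4: 728+0+2·42·10=1568 → min 1568.
Length 5: A..E: k=1: 0+1568+33·2·10=2228; k=2: 660+3640+33·10·10=7600; k=3: 602+2940+33·7·10=5852; k=4: 3500+0+33·42·10=17360 → min 2228.
Optimal order: (A(((BC)D)E)) with cost 2228.

2228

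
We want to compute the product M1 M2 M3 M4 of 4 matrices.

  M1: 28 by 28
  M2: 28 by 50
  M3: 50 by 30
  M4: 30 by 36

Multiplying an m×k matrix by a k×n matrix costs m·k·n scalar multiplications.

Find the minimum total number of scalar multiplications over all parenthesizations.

Adjacent pairs: M1M2 = 28·28·50 = 39200; M2M3 = 28·50·30 = 42000; M3M4 = 50·30·36 = 54000.
Length 3: M1..M3: k=1: 0+42000+28·28·30=65520; k=2: 39200+0+28·50·30=81200 → min 65520 | M2..M4: k=2: 0+54000+28·50·36=104400; k=3: 42000+0+28·30·36=72240 → min 72240.
Length 4: M1..M4: k=1: 0+72240+28·28·36=100464; k=2: 39200+54000+28·50·36=143600; k=3: 65520+0+28·30·36=95760 → min 95760.
Optimal order: ((M1 (M2 M3)) M4) with cost 95760.

95760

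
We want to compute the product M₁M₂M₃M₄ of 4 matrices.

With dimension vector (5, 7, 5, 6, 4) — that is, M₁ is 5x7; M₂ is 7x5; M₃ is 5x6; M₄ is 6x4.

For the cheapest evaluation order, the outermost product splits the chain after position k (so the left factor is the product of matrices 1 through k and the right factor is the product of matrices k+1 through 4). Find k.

2

Adjacent pairs: M₁M₂ = 5·7·5 = 175; M₂M₃ = 7·5·6 = 210; M₃M₄ = 5·6·4 = 120.
Length 3: M₁..M₃: k=1: 0+210+5·7·6=420; k=2: 175+0+5·5·6=325 → min 325 | M₂..M₄: k=2: 0+120+7·5·4=260; k=3: 210+0+7·6·4=378 → min 260.
Top-level splits: k=1: (M₁..M₁)·(M₂..M₄) → 0+260+5·7·4 = 400; k=2: (M₁..M₂)·(M₃..M₄) → 175+120+5·5·4 = 395; k=3: (M₁..M₃)·(M₄..M₄) → 325+0+5·6·4 = 445.
Best split is after M₂, i.e. k = 2.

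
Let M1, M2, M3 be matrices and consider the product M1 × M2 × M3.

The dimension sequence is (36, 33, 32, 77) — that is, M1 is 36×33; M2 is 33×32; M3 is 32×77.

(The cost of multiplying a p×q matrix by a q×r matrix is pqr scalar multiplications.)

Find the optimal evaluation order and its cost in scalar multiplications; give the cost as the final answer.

(M1 × (M2 × M3)): cost 172788.
((M1 × M2) × M3): cost 126720.
Optimal: ((M1 × M2) × M3) with cost 126720.

126720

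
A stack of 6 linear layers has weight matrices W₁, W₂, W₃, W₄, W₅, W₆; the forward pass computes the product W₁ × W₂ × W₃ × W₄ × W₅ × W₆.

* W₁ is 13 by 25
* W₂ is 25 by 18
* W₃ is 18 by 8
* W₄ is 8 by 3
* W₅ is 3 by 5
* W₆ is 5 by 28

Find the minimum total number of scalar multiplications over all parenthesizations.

4269

Adjacent pairs: W₁W₂ = 13·25·18 = 5850; W₂W₃ = 25·18·8 = 3600; W₃W₄ = 18·8·3 = 432; W₄W₅ = 8·3·5 = 120; W₅W₆ = 3·5·28 = 420.
Length 3: W₁..W₃: k=1: 0+3600+13·25·8=6200; k=2: 5850+0+13·18·8=7722 → min 6200 | W₂..W₄: k=2: 0+432+25·18·3=1782; k=3: 3600+0+25·8·3=4200 → min 1782 | W₃..W₅: k=3: 0+120+18·8·5=840; k=4: 432+0+18·3·5=702 → min 702 | W₄..W₆: k=4: 0+420+8·3·28=1092; k=5: 120+0+8·5·28=1240 → min 1092.
Length 4: W₁..W₄: k=1: 0+1782+13·25·3=2757; k=2: 5850+432+13·18·3=6984; k=3: 6200+0+13·8·3=6512 → min 2757 | W₂..W₅: k=2: 0+702+25·18·5=2952; k=3: 3600+120+25·8·5=4720; k=4: 1782+0+25·3·5=2157 → min 2157 | W₃..W₆: k=3: 0+1092+18·8·28=5124; k=4: 432+420+18·3·28=2364; k=5: 702+0+18·5·28=3222 → min 2364.
Length 5: W₁..W₅: k=1: 0+2157+13·25·5=3782; k=2: 5850+702+13·18·5=7722; k=3: 6200+120+13·8·5=6840; k=4: 2757+0+13·3·5=2952 → min 2952 | W₂..W₆: k=2: 0+2364+25·18·28=14964; k=3: 3600+1092+25·8·28=10292; k=4: 1782+420+25·3·28=4302; k=5: 2157+0+25·5·28=5657 → min 4302.
Length 6: W₁..W₆: k=1: 0+4302+13·25·28=13402; k=2: 5850+2364+13·18·28=14766; k=3: 6200+1092+13·8·28=10204; k=4: 2757+420+13·3·28=4269; k=5: 2952+0+13·5·28=4772 → min 4269.
Optimal order: ((W₁ × (W₂ × (W₃ × W₄))) × (W₅ × W₆)) with cost 4269.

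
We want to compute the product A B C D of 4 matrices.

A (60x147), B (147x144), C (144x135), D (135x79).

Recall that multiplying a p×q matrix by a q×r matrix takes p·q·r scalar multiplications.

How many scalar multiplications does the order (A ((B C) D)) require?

(B C): 147×144 by 144×135 → 147×135, cost 147·144·135 = 2857680
((B C) D): 147×135 by 135×79 → 147×79, cost 147·135·79 = 1567755; cumulative 4425435
(A ((B C) D)): 60×147 by 147×79 → 60×79, cost 60·147·79 = 696780; cumulative 5122215
Total: 5122215 scalar multiplications.

5122215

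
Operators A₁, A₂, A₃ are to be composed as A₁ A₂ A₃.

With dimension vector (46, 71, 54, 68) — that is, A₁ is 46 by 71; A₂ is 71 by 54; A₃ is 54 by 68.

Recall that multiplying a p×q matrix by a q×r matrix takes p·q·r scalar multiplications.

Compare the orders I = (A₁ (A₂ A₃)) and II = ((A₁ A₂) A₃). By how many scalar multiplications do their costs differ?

137524

Order I = (A₁ (A₂ A₃)): (A₂ A₃): 71×54 by 54×68 → 71×68, cost 71·54·68 = 260712; (A₁ (A₂ A₃)): 46×71 by 71×68 → 46×68, cost 46·71·68 = 222088; cumulative 482800. Total 482800.
Order II = ((A₁ A₂) A₃): (A₁ A₂): 46×71 by 71×54 → 46×54, cost 46·71·54 = 176364; ((A₁ A₂) A₃): 46×54 by 54×68 → 46×68, cost 46·54·68 = 168912; cumulative 345276. Total 345276.
Difference: |482800 − 345276| = 137524.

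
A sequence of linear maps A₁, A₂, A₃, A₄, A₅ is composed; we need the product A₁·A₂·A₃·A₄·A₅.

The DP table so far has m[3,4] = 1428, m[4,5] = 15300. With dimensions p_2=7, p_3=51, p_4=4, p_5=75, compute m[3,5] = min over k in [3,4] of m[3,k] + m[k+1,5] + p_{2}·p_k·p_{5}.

3528

m[3,5] = min over k∈[3,4] of m[3,k]+m[k+1,5]+p_{2}·p_k·p_{5}.
k=3: 0 + 15300 + 7·51·75 = 42075; k=4: 1428 + 0 + 7·4·75 = 3528.
Minimum: 3528 at k=4.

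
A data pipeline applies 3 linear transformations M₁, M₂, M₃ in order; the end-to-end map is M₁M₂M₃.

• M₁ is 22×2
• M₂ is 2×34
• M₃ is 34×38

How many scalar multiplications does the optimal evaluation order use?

4256

Order (M₁(M₂M₃)): (M₂M₃): 2×34 by 34×38 → 2×38, cost 2·34·38 = 2584; (M₁(M₂M₃)): 22×2 by 2×38 → 22×38, cost 22·2·38 = 1672; cumulative 4256. Total 4256.
Order ((M₁M₂)M₃): (M₁M₂): 22×2 by 2×34 → 22×34, cost 22·2·34 = 1496; ((M₁M₂)M₃): 22×34 by 34×38 → 22×38, cost 22·34·38 = 28424; cumulative 29920. Total 29920.
Minimum: 4256.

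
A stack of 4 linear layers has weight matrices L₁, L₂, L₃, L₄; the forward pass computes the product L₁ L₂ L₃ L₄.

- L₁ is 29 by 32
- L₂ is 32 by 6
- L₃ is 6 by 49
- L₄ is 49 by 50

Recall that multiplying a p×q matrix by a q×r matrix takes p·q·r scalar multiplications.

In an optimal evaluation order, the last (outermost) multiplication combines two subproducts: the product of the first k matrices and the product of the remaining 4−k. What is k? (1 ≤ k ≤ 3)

Adjacent pairs: L₁L₂ = 29·32·6 = 5568; L₂L₃ = 32·6·49 = 9408; L₃L₄ = 6·49·50 = 14700.
Length 3: L₁..L₃: k=1: 0+9408+29·32·49=54880; k=2: 5568+0+29·6·49=14094 → min 14094 | L₂..L₄: k=2: 0+14700+32·6·50=24300; k=3: 9408+0+32·49·50=87808 → min 24300.
Top-level splits: k=1: (L₁..L₁)·(L₂..L₄) → 0+24300+29·32·50 = 70700; k=2: (L₁..L₂)·(L₃..L₄) → 5568+14700+29·6·50 = 28968; k=3: (L₁..L₃)·(L₄..L₄) → 14094+0+29·49·50 = 85144.
Best split is after L₂, i.e. k = 2.

2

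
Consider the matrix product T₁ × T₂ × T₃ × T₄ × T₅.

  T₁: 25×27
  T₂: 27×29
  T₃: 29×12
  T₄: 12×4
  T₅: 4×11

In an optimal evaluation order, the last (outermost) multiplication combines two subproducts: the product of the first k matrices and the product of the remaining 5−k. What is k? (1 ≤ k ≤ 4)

4

Adjacent pairs: T₁T₂ = 25·27·29 = 19575; T₂T₃ = 27·29·12 = 9396; T₃T₄ = 29·12·4 = 1392; T₄T₅ = 12·4·11 = 528.
Length 3: T₁..T₃: k=1: 0+9396+25·27·12=17496; k=2: 19575+0+25·29·12=28275 → min 17496 | T₂..T₄: k=2: 0+1392+27·29·4=4524; k=3: 9396+0+27·12·4=10692 → min 4524 | T₃..T₅: k=3: 0+528+29·12·11=4356; k=4: 1392+0+29·4·11=2668 → min 2668.
Length 4: T₁..T₄: k=1: 0+4524+25·27·4=7224; k=2: 19575+1392+25·29·4=23867; k=3: 17496+0+25·12·4=18696 → min 7224 | T₂..T₅: k=2: 0+2668+27·29·11=11281; k=3: 9396+528+27·12·11=13488; k=4: 4524+0+27·4·11=5712 → min 5712.
Top-level splits: k=1: (T₁..T₁)·(T₂..T₅) → 0+5712+25·27·11 = 13137; k=2: (T₁..T₂)·(T₃..T₅) → 19575+2668+25·29·11 = 30218; k=3: (T₁..T₃)·(T₄..T₅) → 17496+528+25·12·11 = 21324; k=4: (T₁..T₄)·(T₅..T₅) → 7224+0+25·4·11 = 8324.
Best split is after T₄, i.e. k = 4.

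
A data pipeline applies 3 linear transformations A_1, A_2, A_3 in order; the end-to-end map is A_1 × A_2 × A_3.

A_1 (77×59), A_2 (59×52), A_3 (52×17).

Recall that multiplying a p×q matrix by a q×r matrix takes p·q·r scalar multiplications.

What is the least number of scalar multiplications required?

Order (A_1 × (A_2 × A_3)): (A_2 × A_3): 59×52 by 52×17 → 59×17, cost 59·52·17 = 52156; (A_1 × (A_2 × A_3)): 77×59 by 59×17 → 77×17, cost 77·59·17 = 77231; cumulative 129387. Total 129387.
Order ((A_1 × A_2) × A_3): (A_1 × A_2): 77×59 by 59×52 → 77×52, cost 77·59·52 = 236236; ((A_1 × A_2) × A_3): 77×52 by 52×17 → 77×17, cost 77·52·17 = 68068; cumulative 304304. Total 304304.
Minimum: 129387.

129387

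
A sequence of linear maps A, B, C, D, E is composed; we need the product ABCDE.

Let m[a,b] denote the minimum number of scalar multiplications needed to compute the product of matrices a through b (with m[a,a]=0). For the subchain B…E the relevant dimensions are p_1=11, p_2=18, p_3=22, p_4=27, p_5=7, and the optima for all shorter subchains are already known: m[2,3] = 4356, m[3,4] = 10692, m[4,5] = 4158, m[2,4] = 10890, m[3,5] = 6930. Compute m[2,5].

8316

m[2,5] = min over k∈[2,4] of m[2,k]+m[k+1,5]+p_{1}·p_k·p_{5}.
k=2: 0 + 6930 + 11·18·7 = 8316; k=3: 4356 + 4158 + 11·22·7 = 10208; k=4: 10890 + 0 + 11·27·7 = 12969.
Minimum: 8316 at k=2.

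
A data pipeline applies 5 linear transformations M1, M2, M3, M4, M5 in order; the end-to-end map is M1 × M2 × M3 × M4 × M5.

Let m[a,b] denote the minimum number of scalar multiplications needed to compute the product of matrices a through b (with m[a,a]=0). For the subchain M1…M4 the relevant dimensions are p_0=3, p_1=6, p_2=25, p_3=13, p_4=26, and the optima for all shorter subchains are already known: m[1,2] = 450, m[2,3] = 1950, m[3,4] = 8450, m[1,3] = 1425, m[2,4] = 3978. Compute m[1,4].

m[1,4] = min over k∈[1,3] of m[1,k]+m[k+1,4]+p_{0}·p_k·p_{4}.
k=1: 0 + 3978 + 3·6·26 = 4446; k=2: 450 + 8450 + 3·25·26 = 10850; k=3: 1425 + 0 + 3·13·26 = 2439.
Minimum: 2439 at k=3.

2439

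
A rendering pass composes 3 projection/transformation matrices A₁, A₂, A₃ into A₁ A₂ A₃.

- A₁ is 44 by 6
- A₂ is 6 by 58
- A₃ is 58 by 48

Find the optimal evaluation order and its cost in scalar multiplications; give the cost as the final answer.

(A₁ (A₂ A₃)): cost 29376.
((A₁ A₂) A₃): cost 137808.
Optimal: (A₁ (A₂ A₃)) with cost 29376.

29376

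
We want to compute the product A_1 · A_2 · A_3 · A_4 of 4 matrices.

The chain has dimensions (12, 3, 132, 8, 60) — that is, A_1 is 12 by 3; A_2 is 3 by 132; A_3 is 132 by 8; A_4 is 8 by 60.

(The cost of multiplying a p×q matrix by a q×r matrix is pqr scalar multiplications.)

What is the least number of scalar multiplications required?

Adjacent pairs: A_1A_2 = 12·3·132 = 4752; A_2A_3 = 3·132·8 = 3168; A_3A_4 = 132·8·60 = 63360.
Length 3: A_1..A_3: k=1: 0+3168+12·3·8=3456; k=2: 4752+0+12·132·8=17424 → min 3456 | A_2..A_4: k=2: 0+63360+3·132·60=87120; k=3: 3168+0+3·8·60=4608 → min 4608.
Length 4: A_1..A_4: k=1: 0+4608+12·3·60=6768; k=2: 4752+63360+12·132·60=163152; k=3: 3456+0+12·8·60=9216 → min 6768.
Optimal order: (A_1 · ((A_2 · A_3) · A_4)) with cost 6768.

6768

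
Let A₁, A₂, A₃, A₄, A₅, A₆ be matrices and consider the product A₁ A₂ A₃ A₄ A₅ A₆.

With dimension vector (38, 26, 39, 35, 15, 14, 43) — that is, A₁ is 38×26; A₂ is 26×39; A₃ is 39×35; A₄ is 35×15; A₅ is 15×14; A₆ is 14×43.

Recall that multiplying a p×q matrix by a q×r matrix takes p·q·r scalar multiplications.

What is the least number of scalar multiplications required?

Adjacent pairs: A₁A₂ = 38·26·39 = 38532; A₂A₃ = 26·39·35 = 35490; A₃A₄ = 39·35·15 = 20475; A₄A₅ = 35·15·14 = 7350; A₅A₆ = 15·14·43 = 9030.
Length 3: A₁..A₃: k=1: 0+35490+38·26·35=70070; k=2: 38532+0+38·39·35=90402 → min 70070 | A₂..A₄: k=2: 0+20475+26·39·15=35685; k=3: 35490+0+26·35·15=49140 → min 35685 | A₃..A₅: k=3: 0+7350+39·35·14=26460; k=4: 20475+0+39·15·14=28665 → min 26460 | A₄..A₆: k=4: 0+9030+35·15·43=31605; k=5: 7350+0+35·14·43=28420 → min 28420.
Length 4: A₁..A₄: k=1: 0+35685+38·26·15=50505; k=2: 38532+20475+38·39·15=81237; k=3: 70070+0+38·35·15=90020 → min 50505 | A₂..A₅: k=2: 0+26460+26·39·14=40656; k=3: 35490+7350+26·35·14=55580; k=4: 35685+0+26·15·14=41145 → min 40656 | A₃..A₆: k=3: 0+28420+39·35·43=87115; k=4: 20475+9030+39·15·43=54660; k=5: 26460+0+39·14·43=49938 → min 49938.
Length 5: A₁..A₅: k=1: 0+40656+38·26·14=54488; k=2: 38532+26460+38·39·14=85740; k=3: 70070+7350+38·35·14=96040; k=4: 50505+0+38·15·14=58485 → min 54488 | A₂..A₆: k=2: 0+49938+26·39·43=93540; k=3: 35490+28420+26·35·43=103040; k=4: 35685+9030+26·15·43=61485; k=5: 40656+0+26·14·43=56308 → min 56308.
Length 6: A₁..A₆: k=1: 0+56308+38·26·43=98792; k=2: 38532+49938+38·39·43=152196; k=3: 70070+28420+38·35·43=155680; k=4: 50505+9030+38·15·43=84045; k=5: 54488+0+38·14·43=77364 → min 77364.
Optimal order: ((A₁ (A₂ (A₃ (A₄ A₅)))) A₆) with cost 77364.

77364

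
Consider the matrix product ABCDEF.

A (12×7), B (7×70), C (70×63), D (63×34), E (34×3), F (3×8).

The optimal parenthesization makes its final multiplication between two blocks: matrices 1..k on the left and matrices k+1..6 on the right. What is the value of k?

Adjacent pairs: AB = 12·7·70 = 5880; BC = 7·70·63 = 30870; CD = 70·63·34 = 149940; DE = 63·34·3 = 6426; EF = 34·3·8 = 816.
Length 3: A..C: k=1: 0+30870+12·7·63=36162; k=2: 5880+0+12·70·63=58800 → min 36162 | B..D: k=2: 0+149940+7·70·34=166600; k=3: 30870+0+7·63·34=45864 → min 45864 | C..E: k=3: 0+6426+70·63·3=19656; k=4: 149940+0+70·34·3=157080 → min 19656 | D..F: k=4: 0+816+63·34·8=17952; k=5: 6426+0+63·3·8=7938 → min 7938.
Length 4: A..D: k=1: 0+45864+12·7·34=48720; k=2: 5880+149940+12·70·34=184380; k=3: 36162+0+12·63·34=61866 → min 48720 | B..E: k=2: 0+19656+7·70·3=21126; k=3: 30870+6426+7·63·3=38619; k=4: 45864+0+7·34·3=46578 → min 21126 | C..F: k=3: 0+7938+70·63·8=43218; k=4: 149940+816+70·34·8=169796; k=5: 19656+0+70·3·8=21336 → min 21336.
Length 5: A..E: k=1: 0+21126+12·7·3=21378; k=2: 5880+19656+12·70·3=28056; k=3: 36162+6426+12·63·3=44856; k=4: 48720+0+12·34·3=49944 → min 21378 | B..F: k=2: 0+21336+7·70·8=25256; k=3: 30870+7938+7·63·8=42336; k=4: 45864+816+7·34·8=48584; k=5: 21126+0+7·3·8=21294 → min 21294.
Top-level splits: k=1: (A..A)·(B..F) → 0+21294+12·7·8 = 21966; k=2: (A..B)·(C..F) → 5880+21336+12·70·8 = 33936; k=3: (A..C)·(D..F) → 36162+7938+12·63·8 = 50148; k=4: (A..D)·(E..F) → 48720+816+12·34·8 = 52800; k=5: (A..E)·(F..F) → 21378+0+12·3·8 = 21666.
Best split is after E, i.e. k = 5.

5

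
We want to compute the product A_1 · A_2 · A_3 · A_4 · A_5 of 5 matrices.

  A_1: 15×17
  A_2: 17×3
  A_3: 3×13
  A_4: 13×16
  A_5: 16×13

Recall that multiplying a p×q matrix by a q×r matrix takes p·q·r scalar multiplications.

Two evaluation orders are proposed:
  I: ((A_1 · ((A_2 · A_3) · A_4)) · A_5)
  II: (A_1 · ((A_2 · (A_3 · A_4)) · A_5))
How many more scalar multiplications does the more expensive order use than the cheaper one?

3108

Order I = ((A_1 · ((A_2 · A_3) · A_4)) · A_5): (A_2 · A_3): 17×3 by 3×13 → 17×13, cost 17·3·13 = 663; ((A_2 · A_3) · A_4): 17×13 by 13×16 → 17×16, cost 17·13·16 = 3536; cumulative 4199; (A_1 · ((A_2 · A_3) · A_4)): 15×17 by 17×16 → 15×16, cost 15·17·16 = 4080; cumulative 8279; ((A_1 · ((A_2 · A_3) · A_4)) · A_5): 15×16 by 16×13 → 15×13, cost 15·16·13 = 3120; cumulative 11399. Total 11399.
Order II = (A_1 · ((A_2 · (A_3 · A_4)) · A_5)): (A_3 · A_4): 3×13 by 13×16 → 3×16, cost 3·13·16 = 624; (A_2 · (A_3 · A_4)): 17×3 by 3×16 → 17×16, cost 17·3·16 = 816; cumulative 1440; ((A_2 · (A_3 · A_4)) · A_5): 17×16 by 16×13 → 17×13, cost 17·16·13 = 3536; cumulative 4976; (A_1 · ((A_2 · (A_3 · A_4)) · A_5)): 15×17 by 17×13 → 15×13, cost 15·17·13 = 3315; cumulative 8291. Total 8291.
Difference: |11399 − 8291| = 3108.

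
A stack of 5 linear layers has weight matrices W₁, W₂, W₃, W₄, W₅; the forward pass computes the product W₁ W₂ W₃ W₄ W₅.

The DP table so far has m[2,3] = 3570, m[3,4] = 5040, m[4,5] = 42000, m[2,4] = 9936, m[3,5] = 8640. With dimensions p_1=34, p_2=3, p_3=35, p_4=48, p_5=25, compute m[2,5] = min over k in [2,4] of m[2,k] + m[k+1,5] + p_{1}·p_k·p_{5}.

m[2,5] = min over k∈[2,4] of m[2,k]+m[k+1,5]+p_{1}·p_k·p_{5}.
k=2: 0 + 8640 + 34·3·25 = 11190; k=3: 3570 + 42000 + 34·35·25 = 75320; k=4: 9936 + 0 + 34·48·25 = 50736.
Minimum: 11190 at k=2.

11190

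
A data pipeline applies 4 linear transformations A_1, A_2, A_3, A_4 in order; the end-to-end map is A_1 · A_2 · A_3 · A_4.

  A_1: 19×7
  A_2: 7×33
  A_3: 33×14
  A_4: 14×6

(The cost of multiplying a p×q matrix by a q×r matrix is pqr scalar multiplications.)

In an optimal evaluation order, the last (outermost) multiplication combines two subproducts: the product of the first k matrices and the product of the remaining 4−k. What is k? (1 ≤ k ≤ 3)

1

Adjacent pairs: A_1A_2 = 19·7·33 = 4389; A_2A_3 = 7·33·14 = 3234; A_3A_4 = 33·14·6 = 2772.
Length 3: A_1..A_3: k=1: 0+3234+19·7·14=5096; k=2: 4389+0+19·33·14=13167 → min 5096 | A_2..A_4: k=2: 0+2772+7·33·6=4158; k=3: 3234+0+7·14·6=3822 → min 3822.
Top-level splits: k=1: (A_1..A_1)·(A_2..A_4) → 0+3822+19·7·6 = 4620; k=2: (A_1..A_2)·(A_3..A_4) → 4389+2772+19·33·6 = 10923; k=3: (A_1..A_3)·(A_4..A_4) → 5096+0+19·14·6 = 6692.
Best split is after A_1, i.e. k = 1.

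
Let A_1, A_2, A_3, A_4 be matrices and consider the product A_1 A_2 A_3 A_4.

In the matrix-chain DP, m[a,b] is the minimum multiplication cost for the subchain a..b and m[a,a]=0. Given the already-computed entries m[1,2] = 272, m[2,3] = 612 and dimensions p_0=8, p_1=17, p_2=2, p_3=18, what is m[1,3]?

560

m[1,3] = min over k∈[1,2] of m[1,k]+m[k+1,3]+p_{0}·p_k·p_{3}.
k=1: 0 + 612 + 8·17·18 = 3060; k=2: 272 + 0 + 8·2·18 = 560.
Minimum: 560 at k=2.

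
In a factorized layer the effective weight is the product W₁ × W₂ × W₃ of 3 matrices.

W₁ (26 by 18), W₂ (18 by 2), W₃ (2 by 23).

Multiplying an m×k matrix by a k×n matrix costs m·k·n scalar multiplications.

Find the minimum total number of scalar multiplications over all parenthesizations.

Order (W₁ × (W₂ × W₃)): (W₂ × W₃): 18×2 by 2×23 → 18×23, cost 18·2·23 = 828; (W₁ × (W₂ × W₃)): 26×18 by 18×23 → 26×23, cost 26·18·23 = 10764; cumulative 11592. Total 11592.
Order ((W₁ × W₂) × W₃): (W₁ × W₂): 26×18 by 18×2 → 26×2, cost 26·18·2 = 936; ((W₁ × W₂) × W₃): 26×2 by 2×23 → 26×23, cost 26·2·23 = 1196; cumulative 2132. Total 2132.
Minimum: 2132.

2132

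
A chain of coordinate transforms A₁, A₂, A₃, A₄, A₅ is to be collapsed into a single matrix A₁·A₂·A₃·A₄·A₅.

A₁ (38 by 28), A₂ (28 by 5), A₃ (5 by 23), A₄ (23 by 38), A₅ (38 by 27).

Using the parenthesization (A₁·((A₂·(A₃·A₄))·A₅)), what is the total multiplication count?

67146

(A₃·A₄): 5×23 by 23×38 → 5×38, cost 5·23·38 = 4370
(A₂·(A₃·A₄)): 28×5 by 5×38 → 28×38, cost 28·5·38 = 5320; cumulative 9690
((A₂·(A₃·A₄))·A₅): 28×38 by 38×27 → 28×27, cost 28·38·27 = 28728; cumulative 38418
(A₁·((A₂·(A₃·A₄))·A₅)): 38×28 by 28×27 → 38×27, cost 38·28·27 = 28728; cumulative 67146
Total: 67146 scalar multiplications.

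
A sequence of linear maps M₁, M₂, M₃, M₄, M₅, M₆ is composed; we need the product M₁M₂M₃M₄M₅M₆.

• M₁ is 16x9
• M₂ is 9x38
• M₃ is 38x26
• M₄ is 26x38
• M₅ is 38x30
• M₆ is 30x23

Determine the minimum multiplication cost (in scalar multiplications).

Adjacent pairs: M₁M₂ = 16·9·38 = 5472; M₂M₃ = 9·38·26 = 8892; M₃M₄ = 38·26·38 = 37544; M₄M₅ = 26·38·30 = 29640; M₅M₆ = 38·30·23 = 26220.
Length 3: M₁..M₃: k=1: 0+8892+16·9·26=12636; k=2: 5472+0+16·38·26=21280 → min 12636 | M₂..M₄: k=2: 0+37544+9·38·38=50540; k=3: 8892+0+9·26·38=17784 → min 17784 | M₃..M₅: k=3: 0+29640+38·26·30=59280; k=4: 37544+0+38·38·30=80864 → min 59280 | M₄..M₆: k=4: 0+26220+26·38·23=48944; k=5: 29640+0+26·30·23=47580 → min 47580.
Length 4: M₁..M₄: k=1: 0+17784+16·9·38=23256; k=2: 5472+37544+16·38·38=66120; k=3: 12636+0+16·26·38=28444 → min 23256 | M₂..M₅: k=2: 0+59280+9·38·30=69540; k=3: 8892+29640+9·26·30=45552; k=4: 17784+0+9·38·30=28044 → min 28044 | M₃..M₆: k=3: 0+47580+38·26·23=70304; k=4: 37544+26220+38·38·23=96976; k=5: 59280+0+38·30·23=85500 → min 70304.
Length 5: M₁..M₅: k=1: 0+28044+16·9·30=32364; k=2: 5472+59280+16·38·30=82992; k=3: 12636+29640+16·26·30=54756; k=4: 23256+0+16·38·30=41496 → min 32364 | M₂..M₆: k=2: 0+70304+9·38·23=78170; k=3: 8892+47580+9·26·23=61854; k=4: 17784+26220+9·38·23=51870; k=5: 28044+0+9·30·23=34254 → min 34254.
Length 6: M₁..M₆: k=1: 0+34254+16·9·23=37566; k=2: 5472+70304+16·38·23=89760; k=3: 12636+47580+16·26·23=69784; k=4: 23256+26220+16·38·23=63460; k=5: 32364+0+16·30·23=43404 → min 37566.
Optimal order: (M₁((((M₂M₃)M₄)M₅)M₆)) with cost 37566.

37566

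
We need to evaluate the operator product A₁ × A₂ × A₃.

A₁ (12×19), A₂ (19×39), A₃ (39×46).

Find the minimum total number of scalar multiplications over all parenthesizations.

Order (A₁ × (A₂ × A₃)): (A₂ × A₃): 19×39 by 39×46 → 19×46, cost 19·39·46 = 34086; (A₁ × (A₂ × A₃)): 12×19 by 19×46 → 12×46, cost 12·19·46 = 10488; cumulative 44574. Total 44574.
Order ((A₁ × A₂) × A₃): (A₁ × A₂): 12×19 by 19×39 → 12×39, cost 12·19·39 = 8892; ((A₁ × A₂) × A₃): 12×39 by 39×46 → 12×46, cost 12·39·46 = 21528; cumulative 30420. Total 30420.
Minimum: 30420.

30420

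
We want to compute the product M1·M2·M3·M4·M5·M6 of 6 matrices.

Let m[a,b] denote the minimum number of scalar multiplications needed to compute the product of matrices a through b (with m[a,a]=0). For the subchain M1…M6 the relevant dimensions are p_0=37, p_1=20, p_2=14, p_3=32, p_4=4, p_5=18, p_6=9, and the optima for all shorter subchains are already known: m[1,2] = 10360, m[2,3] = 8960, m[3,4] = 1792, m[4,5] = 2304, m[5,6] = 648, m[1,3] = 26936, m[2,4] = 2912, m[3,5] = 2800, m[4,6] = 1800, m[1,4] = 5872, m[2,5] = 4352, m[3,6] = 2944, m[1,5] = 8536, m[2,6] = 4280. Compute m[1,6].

m[1,6] = min over k∈[1,5] of m[1,k]+m[k+1,6]+p_{0}·p_k·p_{6}.
k=1: 0 + 4280 + 37·20·9 = 10940; k=2: 10360 + 2944 + 37·14·9 = 17966; k=3: 26936 + 1800 + 37·32·9 = 39392; k=4: 5872 + 648 + 37·4·9 = 7852; k=5: 8536 + 0 + 37·18·9 = 14530.
Minimum: 7852 at k=4.

7852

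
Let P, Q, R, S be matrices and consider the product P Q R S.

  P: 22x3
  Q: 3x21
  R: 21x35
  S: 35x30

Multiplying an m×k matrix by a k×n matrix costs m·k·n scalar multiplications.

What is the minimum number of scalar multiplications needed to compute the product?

7335

Adjacent pairs: PQ = 22·3·21 = 1386; QR = 3·21·35 = 2205; RS = 21·35·30 = 22050.
Length 3: P..R: k=1: 0+2205+22·3·35=4515; k=2: 1386+0+22·21·35=17556 → min 4515 | Q..S: k=2: 0+22050+3·21·30=23940; k=3: 2205+0+3·35·30=5355 → min 5355.
Length 4: P..S: k=1: 0+5355+22·3·30=7335; k=2: 1386+22050+22·21·30=37296; k=3: 4515+0+22·35·30=27615 → min 7335.
Optimal order: (P ((Q R) S)) with cost 7335.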